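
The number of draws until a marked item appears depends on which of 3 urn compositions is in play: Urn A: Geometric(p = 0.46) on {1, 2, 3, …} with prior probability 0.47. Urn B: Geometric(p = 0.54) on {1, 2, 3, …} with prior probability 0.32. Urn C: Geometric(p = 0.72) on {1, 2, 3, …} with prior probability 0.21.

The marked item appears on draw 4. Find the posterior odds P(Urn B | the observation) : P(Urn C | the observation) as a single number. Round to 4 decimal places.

The posterior odds equal the prior odds times the likelihood ratio: (w_i/w_j)·(f_i(x)/f_j(x)).
Geometric probabilities:
  p_A = 0.46·(1−0.46)^3 = 0.46·0.157464 = 0.0724334
  p_B = 0.54·(1−0.54)^3 = 0.54·0.097336 = 0.0525614
  p_C = 0.72·(1−0.72)^3 = 0.72·0.021952 = 0.0158054
0.0168197 / 0.00331914 ≈ 5.0675

5.0675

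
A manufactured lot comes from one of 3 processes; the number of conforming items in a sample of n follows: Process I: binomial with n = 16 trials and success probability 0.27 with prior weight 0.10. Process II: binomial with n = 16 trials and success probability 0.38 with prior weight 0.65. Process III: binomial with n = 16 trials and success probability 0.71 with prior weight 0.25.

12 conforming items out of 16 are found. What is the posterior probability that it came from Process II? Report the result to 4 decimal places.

The responsibility of component k is π_k f_k(x) divided by Σ_j π_j f_j(x).
Component likelihoods at x = 12 conforming items out of 16:
  p_I = C(16,12)·0.27^12·0.73^4 = 1820·1.50095e-07·0.283982 = 7.75761e-05
  p_II = C(16,12)·0.38^12·0.62^4 = 1820·9.06574e-06·0.147763 = 0.00243804
  p_III = C(16,12)·0.71^12·0.29^4 = 1820·0.0164097·0.00707281 = 0.211234
Prior × likelihood for each component:
  π_I·p_I = 0.10 × 7.75761e-05 = 7.75761e-06
  π_II·p_II = 0.65 × 0.00243804 = 0.00158473
  π_III·p_III = 0.25 × 0.211234 = 0.0528085
Normaliser: 7.75761e-06 + 0.00158473 + 0.0528085 = 0.054401
Responsibility of Process II: 0.00158473 / 0.054401 ≈ 0.0291

0.0291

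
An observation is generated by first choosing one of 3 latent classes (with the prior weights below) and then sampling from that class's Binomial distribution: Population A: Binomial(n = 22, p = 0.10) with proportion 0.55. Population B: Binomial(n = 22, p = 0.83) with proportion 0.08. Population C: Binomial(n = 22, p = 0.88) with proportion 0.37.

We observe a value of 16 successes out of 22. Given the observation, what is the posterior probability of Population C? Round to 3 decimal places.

0.593

P(component k | x) = w_k·f_k(x) / marginal(x), where marginal(x) = Σ_j w_j·f_j(x).
Component likelihoods at x = 16 successes out of 22:
  L_A = C(22,16)·0.10^16·0.90^6 = 74613·1e-16·0.531441 = 3.96524e-12
  L_B = C(22,16)·0.83^16·0.17^6 = 74613·0.0507282·2.41376e-05 = 0.0913603
  L_C = C(22,16)·0.88^16·0.12^6 = 74613·0.129337·2.98598e-06 = 0.0288154
Prior × likelihood for each component:
  w_A·L_A = 0.55 × 3.96524e-12 = 2.18088e-12
  w_B·L_B = 0.08 × 0.0913603 = 0.00730882
  w_C·L_C = 0.37 × 0.0288154 = 0.0106617
Marginal: 2.18088e-12 + 0.00730882 + 0.0106617 = 0.0179705
Responsibility of Population C: 0.0106617 / 0.0179705 ≈ 0.593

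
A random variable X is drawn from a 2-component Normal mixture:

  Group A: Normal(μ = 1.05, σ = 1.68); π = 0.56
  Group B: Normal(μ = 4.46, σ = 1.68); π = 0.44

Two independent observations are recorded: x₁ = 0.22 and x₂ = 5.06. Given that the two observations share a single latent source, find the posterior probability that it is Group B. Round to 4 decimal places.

0.3731

Posterior ∝ prior × likelihood, so P(k | x) ∝ π_k f_k(x); normalise over all components.
Since both observations come from the same component, the likelihood for component k is f_k(x₁)·f_k(x₂).
  f_A = [(1/(1.68·√(2π)))·exp(−(0.22−1.05)²/(2·1.68²)) = 0.237466·exp(-0.12204) = 0.210184] × [0.0137545] = 0.00289097
  f_B = [(1/(1.68·√(2π)))·exp(−(0.22−4.46)²/(2·1.68²)) = 0.237466·exp(-3.18481) = 0.00982781] × [0.222794] = 0.00218958
Weight by the priors:
  π_A·f_A = 0.56 × 0.00289097 = 0.00161894
  π_B·f_B = 0.44 × 0.00218958 = 0.000963413
Evidence: 0.00161894 + 0.000963413 = 0.00258236
Responsibility of Group B: 0.000963413 / 0.00258236 ≈ 0.3731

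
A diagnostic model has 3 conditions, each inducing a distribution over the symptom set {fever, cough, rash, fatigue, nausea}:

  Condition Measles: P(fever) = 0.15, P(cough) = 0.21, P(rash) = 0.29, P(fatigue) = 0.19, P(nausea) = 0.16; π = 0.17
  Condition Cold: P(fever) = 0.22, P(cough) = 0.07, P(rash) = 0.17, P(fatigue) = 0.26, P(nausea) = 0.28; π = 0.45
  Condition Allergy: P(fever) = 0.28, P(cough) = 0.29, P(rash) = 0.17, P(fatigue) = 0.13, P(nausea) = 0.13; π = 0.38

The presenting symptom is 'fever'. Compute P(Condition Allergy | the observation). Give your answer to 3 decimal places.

0.461

The responsibility of component k is π_k f_k(x) divided by Σ_j π_j f_j(x).
Categorical probabilities:
  p_Measles = P(fever | comp) = 0.15
  p_Cold = P(fever | comp) = 0.22
  p_Allergy = P(fever | comp) = 0.28
Unnormalised posteriors:
  π_Measles·p_Measles = 0.17 × 0.15 = 0.0255
  π_Cold·p_Cold = 0.45 × 0.22 = 0.099
  π_Allergy·p_Allergy = 0.38 × 0.28 = 0.1064
Sum: 0.0255 + 0.099 + 0.1064 = 0.2309
P(Condition Allergy | the observation) = 0.1064 / 0.2309 ≈ 0.461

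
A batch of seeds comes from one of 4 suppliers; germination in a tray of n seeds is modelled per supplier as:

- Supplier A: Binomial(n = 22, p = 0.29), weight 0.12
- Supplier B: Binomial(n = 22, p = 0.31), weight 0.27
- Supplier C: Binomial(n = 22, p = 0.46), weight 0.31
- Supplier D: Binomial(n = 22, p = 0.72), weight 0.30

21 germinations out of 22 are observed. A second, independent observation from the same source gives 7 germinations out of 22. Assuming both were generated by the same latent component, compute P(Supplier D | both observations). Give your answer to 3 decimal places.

0.881

Posterior ∝ prior × likelihood, so P(k | x) ∝ P(Z=k) f_k(x); normalise over all components.
Since both observations come from the same component, the likelihood for component k is f_k(x₁)·f_k(x₂).
  p_A = [8.0175e-11] × [0.172782] = 1.38528e-11
  p_B = [3.16131e-10] × [0.179517] = 5.67508e-11
  p_C = [9.83402e-07] × [0.0719528] = 7.07585e-08
  p_D = [0.00621675] × [8.72036e-05] = 5.42123e-07
Unnormalised posteriors:
  P(Z=A)·p_A = 0.12 × 1.38528e-11 = 1.66233e-12
  P(Z=B)·p_B = 0.27 × 5.67508e-11 = 1.53227e-11
  P(Z=C)·p_C = 0.31 × 7.07585e-08 = 2.19351e-08
  P(Z=D)·p_D = 0.30 × 5.42123e-07 = 1.62637e-07
Marginal: 1.66233e-12 + 1.53227e-11 + 2.19351e-08 + 1.62637e-07 = 1.84589e-07
So the posterior for Supplier D is 1.62637e-07 / 1.84589e-07 ≈ 0.881.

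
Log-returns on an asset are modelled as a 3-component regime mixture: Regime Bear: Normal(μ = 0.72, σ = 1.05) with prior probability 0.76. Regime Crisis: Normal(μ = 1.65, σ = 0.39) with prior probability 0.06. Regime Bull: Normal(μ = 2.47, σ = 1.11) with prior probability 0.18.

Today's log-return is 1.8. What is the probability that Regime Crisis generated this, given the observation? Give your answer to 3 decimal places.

0.203

By Bayes' theorem, P(k | x) = π_k f_k(x) / Σ_j π_j f_j(x).
Component likelihoods at x = 1.8:
  f_Bear = 0.223866
  f_Crisis = 0.949999
  f_Bull = 0.299552
Multiply by the mixture weights:
  π_Bear·f_Bear = 0.76 × 0.223866 = 0.170138
  π_Crisis·f_Crisis = 0.06 × 0.949999 = 0.0569999
  π_Bull·f_Bull = 0.18 × 0.299552 = 0.0539194
Denominator: 0.170138 + 0.0569999 + 0.0539194 = 0.281057
P(Regime Crisis | x) = 0.0569999 / 0.281057 ≈ 0.203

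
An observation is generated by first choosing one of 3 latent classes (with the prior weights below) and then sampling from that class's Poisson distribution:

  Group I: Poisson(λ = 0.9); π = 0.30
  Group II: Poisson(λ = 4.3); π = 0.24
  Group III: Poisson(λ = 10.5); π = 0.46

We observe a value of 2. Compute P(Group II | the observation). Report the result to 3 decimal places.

Posterior ∝ prior × likelihood, so P(k | x) ∝ π_k f_k(x); normalise over all components.
Component likelihoods at x = 2:
  L_I = e^(−0.9)·0.9^2/2! = 0.164661
  L_II = e^(−4.3)·4.3^2/2! = 0.125441
  L_III = e^(−10.5)·10.5^2/2! = 0.00151795
Multiply by the mixture weights:
  π_I·L_I = 0.30 × 0.164661 = 0.0493982
  π_II·L_II = 0.24 × 0.125441 = 0.0301059
  π_III·L_III = 0.46 × 0.00151795 = 0.000698256
Marginal: 0.0493982 + 0.0301059 + 0.000698256 = 0.0802024
Responsibility of Group II: 0.0301059 / 0.0802024 ≈ 0.375

0.375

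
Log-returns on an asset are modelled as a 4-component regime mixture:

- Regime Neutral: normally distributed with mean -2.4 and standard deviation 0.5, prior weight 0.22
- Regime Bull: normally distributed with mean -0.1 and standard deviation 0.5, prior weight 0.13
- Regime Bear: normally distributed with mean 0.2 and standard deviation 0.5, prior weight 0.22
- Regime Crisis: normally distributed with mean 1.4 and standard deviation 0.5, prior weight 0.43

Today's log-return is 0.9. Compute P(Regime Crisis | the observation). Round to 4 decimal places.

0.7225

Posterior ∝ prior × likelihood, so P(k | x) ∝ w_k f_k(x); normalise over all components.
Normal densities:
  L_Neutral = (1/(0.5·√(2π)))·exp(−(0.9−-2.4)²/(2·0.5²)) = 0.797885·exp(-21.78000) = 2.77336e-10
  L_Bull = (1/(0.5·√(2π)))·exp(−(0.9−-0.1)²/(2·0.5²)) = 0.797885·exp(-2.00000) = 0.107982
  L_Bear = (1/(0.5·√(2π)))·exp(−(0.9−0.2)²/(2·0.5²)) = 0.797885·exp(-0.98000) = 0.299455
  L_Crisis = (1/(0.5·√(2π)))·exp(−(0.9−1.4)²/(2·0.5²)) = 0.797885·exp(-0.50000) = 0.483941
Unnormalised posteriors:
  w_Neutral·L_Neutral = 0.22 × 2.77336e-10 = 6.10139e-11
  w_Bull·L_Bull = 0.13 × 0.107982 = 0.0140377
  w_Bear·L_Bear = 0.22 × 0.299455 = 0.0658801
  w_Crisis·L_Crisis = 0.43 × 0.483941 = 0.208095
Evidence: 6.10139e-11 + 0.0140377 + 0.0658801 + 0.208095 = 0.288013
P(Regime Crisis | 0.9) ≈ 0.7225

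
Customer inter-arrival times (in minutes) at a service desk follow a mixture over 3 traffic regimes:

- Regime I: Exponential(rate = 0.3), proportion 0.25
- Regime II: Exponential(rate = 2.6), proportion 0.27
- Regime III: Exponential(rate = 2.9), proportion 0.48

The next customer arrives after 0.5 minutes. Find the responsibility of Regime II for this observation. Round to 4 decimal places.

The responsibility of component k is π_k f_k(x) divided by Σ_j π_j f_j(x).
Evaluate each component's likelihood at the observed value:
  L_I = 0.3·e^(−0.3·0.5) = 0.3·e^(−0.1500) = 0.258212
  L_II = 2.6·e^(−2.6·0.5) = 2.6·e^(−1.3000) = 0.708583
  L_III = 2.9·e^(−2.9·0.5) = 2.9·e^(−1.4500) = 0.680254
Unnormalised posteriors:
  π_I·L_I = 0.25 × 0.258212 = 0.0645531
  π_II·L_II = 0.27 × 0.708583 = 0.191317
  π_III·L_III = 0.48 × 0.680254 = 0.326522
Marginal: 0.0645531 + 0.191317 + 0.326522 = 0.582392
So the posterior for Regime II is 0.191317 / 0.582392 ≈ 0.3285.

0.3285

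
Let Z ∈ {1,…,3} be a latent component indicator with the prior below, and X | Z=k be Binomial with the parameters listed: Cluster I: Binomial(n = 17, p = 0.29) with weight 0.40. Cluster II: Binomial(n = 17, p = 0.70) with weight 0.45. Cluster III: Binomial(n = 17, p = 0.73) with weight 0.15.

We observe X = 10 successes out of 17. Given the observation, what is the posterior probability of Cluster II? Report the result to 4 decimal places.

0.7706

P(component k | x) = P(Z=k)·f_k(x) / marginal(x), where marginal(x) = Σ_j P(Z=j)·f_j(x).
Evaluate each component's likelihood at the observed value:
  p_I = C(17,10)·0.29^10·0.71^7 = 19448·4.20707e-06·0.0909512 = 0.00744155
  p_II = C(17,10)·0.70^10·0.30^7 = 19448·0.0282475·0.0002187 = 0.120145
  p_III = C(17,10)·0.73^10·0.27^7 = 19448·0.0429763·0.000104604 = 0.0874279
Prior × likelihood for each component:
  P(Z=I)·p_I = 0.40 × 0.00744155 = 0.00297662
  P(Z=II)·p_II = 0.45 × 0.120145 = 0.0540651
  P(Z=III)·p_III = 0.15 × 0.0874279 = 0.0131142
Marginal: 0.00297662 + 0.0540651 + 0.0131142 = 0.0701559
Responsibility of Cluster II: 0.0540651 / 0.0701559 ≈ 0.7706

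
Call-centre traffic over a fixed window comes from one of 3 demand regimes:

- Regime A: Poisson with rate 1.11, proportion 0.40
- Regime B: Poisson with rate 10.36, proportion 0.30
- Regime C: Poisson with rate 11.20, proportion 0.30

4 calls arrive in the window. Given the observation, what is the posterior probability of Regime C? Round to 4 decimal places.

Posterior ∝ prior × likelihood, so P(k | x) ∝ π_k f_k(x); normalise over all components.
Component likelihoods at x = 4 calls:
  L_A = 0.0208456
  L_B = 0.0152033
  L_C = 0.00896526
Unnormalised posteriors:
  π_A·L_A = 0.40 × 0.0208456 = 0.00833823
  π_B·L_B = 0.30 × 0.0152033 = 0.00456098
  π_C·L_C = 0.30 × 0.00896526 = 0.00268958
Evidence: 0.00833823 + 0.00456098 + 0.00268958 = 0.0155888
So the posterior for Regime C is 0.00268958 / 0.0155888 ≈ 0.1725.

0.1725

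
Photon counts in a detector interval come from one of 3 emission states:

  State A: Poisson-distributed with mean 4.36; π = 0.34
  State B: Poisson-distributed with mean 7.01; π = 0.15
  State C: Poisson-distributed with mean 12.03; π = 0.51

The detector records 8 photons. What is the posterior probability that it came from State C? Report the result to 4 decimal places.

0.4957

By Bayes' theorem, P(k | x) = π_k f_k(x) / Σ_j π_j f_j(x).
Poisson probabilities:
  f_A = 0.0413854
  f_B = 0.130563
  f_C = 0.0648697
Multiply by the mixture weights:
  π_A·f_A = 0.34 × 0.0413854 = 0.014071
  π_B·f_B = 0.15 × 0.130563 = 0.0195844
  π_C·f_C = 0.51 × 0.0648697 = 0.0330835
Denominator: 0.014071 + 0.0195844 + 0.0330835 = 0.066739
So the posterior for State C is 0.0330835 / 0.066739 ≈ 0.4957.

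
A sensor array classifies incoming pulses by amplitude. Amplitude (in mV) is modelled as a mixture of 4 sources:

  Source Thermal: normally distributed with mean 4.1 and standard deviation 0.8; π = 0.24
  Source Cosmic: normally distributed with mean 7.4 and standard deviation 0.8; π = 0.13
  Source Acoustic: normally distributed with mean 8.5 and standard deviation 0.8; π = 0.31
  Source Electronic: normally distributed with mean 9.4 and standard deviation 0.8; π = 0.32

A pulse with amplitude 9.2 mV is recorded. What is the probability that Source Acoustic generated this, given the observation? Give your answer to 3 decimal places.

P(component k | x) = P(Z=k)·f_k(x) / marginal(x), where marginal(x) = Σ_j P(Z=j)·f_j(x).
Component likelihoods at x = 9.2 mV:
  p_Thermal = (1/(0.8·√(2π)))·exp(−(9.2−4.1)²/(2·0.8²)) = 0.498678·exp(-20.32031) = 7.4614e-10
  p_Cosmic = (1/(0.8·√(2π)))·exp(−(9.2−7.4)²/(2·0.8²)) = 0.498678·exp(-2.53125) = 0.0396746
  p_Acoustic = (1/(0.8·√(2π)))·exp(−(9.2−8.5)²/(2·0.8²)) = 0.498678·exp(-0.38281) = 0.340069
  p_Electronic = (1/(0.8·√(2π)))·exp(−(9.2−9.4)²/(2·0.8²)) = 0.498678·exp(-0.03125) = 0.483335
Prior × likelihood for each component:
  P(Z=Thermal)·p_Thermal = 0.24 × 7.4614e-10 = 1.79074e-10
  P(Z=Cosmic)·p_Cosmic = 0.13 × 0.0396746 = 0.00515769
  P(Z=Acoustic)·p_Acoustic = 0.31 × 0.340069 = 0.105421
  P(Z=Electronic)·p_Electronic = 0.32 × 0.483335 = 0.154667
Marginal: 1.79074e-10 + 0.00515769 + 0.105421 + 0.154667 = 0.265246
P(Source Acoustic | x) = 0.105421 / 0.265246 ≈ 0.397

0.397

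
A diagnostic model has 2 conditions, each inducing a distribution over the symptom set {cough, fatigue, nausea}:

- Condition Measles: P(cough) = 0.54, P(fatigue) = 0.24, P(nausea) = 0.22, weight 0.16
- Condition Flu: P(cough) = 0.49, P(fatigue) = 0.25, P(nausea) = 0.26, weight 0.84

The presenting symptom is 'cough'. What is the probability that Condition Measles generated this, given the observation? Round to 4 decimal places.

Posterior ∝ prior × likelihood, so P(k | x) ∝ π_k f_k(x); normalise over all components.
Component likelihoods at x = 'cough':
  L_Measles = P(cough | comp) = 0.54
  L_Flu = P(cough | comp) = 0.49
Multiply by the mixture weights:
  π_Measles·L_Measles = 0.16 × 0.54 = 0.0864
  π_Flu·L_Flu = 0.84 × 0.49 = 0.4116
Normaliser: 0.0864 + 0.4116 = 0.498
Responsibility of Condition Measles: 0.0864 / 0.498 ≈ 0.1735

0.1735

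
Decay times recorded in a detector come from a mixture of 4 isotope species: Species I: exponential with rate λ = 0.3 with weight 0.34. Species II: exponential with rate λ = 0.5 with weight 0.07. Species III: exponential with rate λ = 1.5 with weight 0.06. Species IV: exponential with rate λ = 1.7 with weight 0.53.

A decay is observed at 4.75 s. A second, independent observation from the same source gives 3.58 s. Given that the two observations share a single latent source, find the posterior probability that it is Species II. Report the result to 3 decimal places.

0.097

The responsibility of component k is π_k f_k(x) divided by Σ_j π_j f_j(x).
Since both observations come from the same component, the likelihood for component k is f_k(x₁)·f_k(x₂).
  f_I = [0.0721525] × [0.102492] = 0.00739504
  f_II = [0.0465072] × [0.0834801] = 0.00388243
  f_III = [0.0012071] × [0.0069812] = 8.427e-06
  f_IV = [0.00052908] × [0.00386663] = 2.04576e-06
Unnormalised posteriors:
  π_I·f_I = 0.34 × 0.00739504 = 0.00251431
  π_II·f_II = 0.07 × 0.00388243 = 0.00027177
  π_III·f_III = 0.06 × 8.427e-06 = 5.0562e-07
  π_IV·f_IV = 0.53 × 2.04576e-06 = 1.08425e-06
Denominator: 0.00251431 + 0.00027177 + 5.0562e-07 + 1.08425e-06 = 0.00278767
Responsibility of Species II: 0.00027177 / 0.00278767 ≈ 0.097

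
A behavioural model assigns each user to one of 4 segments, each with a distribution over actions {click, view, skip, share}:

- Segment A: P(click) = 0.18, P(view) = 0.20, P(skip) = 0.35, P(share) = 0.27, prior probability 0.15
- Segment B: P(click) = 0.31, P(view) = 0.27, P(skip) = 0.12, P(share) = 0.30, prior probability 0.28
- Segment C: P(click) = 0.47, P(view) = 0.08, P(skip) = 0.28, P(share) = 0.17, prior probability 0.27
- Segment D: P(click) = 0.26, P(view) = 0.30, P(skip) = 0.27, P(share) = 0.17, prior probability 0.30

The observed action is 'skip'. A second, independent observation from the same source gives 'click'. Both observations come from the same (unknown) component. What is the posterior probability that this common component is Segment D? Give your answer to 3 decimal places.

0.275

By Bayes' theorem, P(k | x) = π_k f_k(x) / Σ_j π_j f_j(x).
Since both observations come from the same component, the likelihood for component k is f_k(x₁)·f_k(x₂).
  f_A = [P(skip | comp) = 0.35] × [0.18] = 0.063
  f_B = [P(skip | comp) = 0.12] × [0.31] = 0.0372
  f_C = [P(skip | comp) = 0.28] × [0.47] = 0.1316
  f_D = [P(skip | comp) = 0.27] × [0.26] = 0.0702
Unnormalised posteriors:
  π_A·f_A = 0.15 × 0.063 = 0.00945
  π_B·f_B = 0.28 × 0.0372 = 0.010416
  π_C·f_C = 0.27 × 0.1316 = 0.035532
  π_D·f_D = 0.30 × 0.0702 = 0.02106
Evidence: 0.00945 + 0.010416 + 0.035532 + 0.02106 = 0.076458
P(Segment D | x₁, x₂) = 0.02106 / 0.076458 ≈ 0.275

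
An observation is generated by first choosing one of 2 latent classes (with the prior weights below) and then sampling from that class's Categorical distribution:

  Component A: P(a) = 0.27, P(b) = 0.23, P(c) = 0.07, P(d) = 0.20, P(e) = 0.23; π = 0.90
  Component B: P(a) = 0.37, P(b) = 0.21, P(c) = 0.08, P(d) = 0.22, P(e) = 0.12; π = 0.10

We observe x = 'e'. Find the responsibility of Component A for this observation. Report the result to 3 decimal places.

0.945

By Bayes' theorem, P(k | x) = π_k f_k(x) / Σ_j π_j f_j(x).
Component likelihoods at x = 'e':
  p_A = 0.23
  p_B = 0.12
Unnormalised posteriors:
  π_A·p_A = 0.90 × 0.23 = 0.207
  π_B·p_B = 0.10 × 0.12 = 0.012
Normaliser: 0.207 + 0.012 = 0.219
Responsibility of Component A: 0.207 / 0.219 ≈ 0.945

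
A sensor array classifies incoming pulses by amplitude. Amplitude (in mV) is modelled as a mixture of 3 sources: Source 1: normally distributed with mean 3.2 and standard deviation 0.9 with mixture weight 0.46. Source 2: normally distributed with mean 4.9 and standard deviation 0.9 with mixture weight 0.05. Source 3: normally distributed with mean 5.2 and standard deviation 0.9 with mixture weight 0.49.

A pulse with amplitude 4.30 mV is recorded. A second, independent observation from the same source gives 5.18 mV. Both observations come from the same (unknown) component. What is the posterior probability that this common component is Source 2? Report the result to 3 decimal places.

0.108

Posterior ∝ prior × likelihood, so P(k | x) ∝ π_k f_k(x); normalise over all components.
Since both observations come from the same component, the likelihood for component k is f_k(x₁)·f_k(x₂).
  L_1 = [(1/(0.9·√(2π)))·exp(−(4.30−3.2)²/(2·0.9²)) = 0.443269·exp(-0.74691) = 0.210033] × [0.0394162] = 0.0082787
  L_2 = [(1/(0.9·√(2π)))·exp(−(4.30−4.9)²/(2·0.9²)) = 0.443269·exp(-0.22222) = 0.354942] × [0.422328] = 0.149902
  L_3 = [(1/(0.9·√(2π)))·exp(−(4.30−5.2)²/(2·0.9²)) = 0.443269·exp(-0.50000) = 0.268856] × [0.44316] = 0.119146
Weight by the priors:
  π_1·L_1 = 0.46 × 0.0082787 = 0.0038082
  π_2·L_2 = 0.05 × 0.149902 = 0.0074951
  π_3·L_3 = 0.49 × 0.119146 = 0.0583817
Sum: 0.0038082 + 0.0074951 + 0.0583817 = 0.069685
P(Source 2 | data) = 0.0074951 / 0.069685 ≈ 0.108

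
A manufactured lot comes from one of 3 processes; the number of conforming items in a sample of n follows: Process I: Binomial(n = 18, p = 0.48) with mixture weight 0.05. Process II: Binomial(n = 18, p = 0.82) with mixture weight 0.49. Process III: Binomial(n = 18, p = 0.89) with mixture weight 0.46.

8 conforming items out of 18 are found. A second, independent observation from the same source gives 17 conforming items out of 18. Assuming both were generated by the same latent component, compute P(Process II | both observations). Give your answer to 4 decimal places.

The responsibility of component k is π_k f_k(x) divided by Σ_j π_j f_j(x).
Since both observations come from the same component, the likelihood for component k is f_k(x₁)·f_k(x₂).
  p_I = [C(18,8)·0.48^8·0.52^10 = 43758·0.00281793·0.00144555 = 0.178246] × [3.56761e-05] = 6.35913e-06
  p_II = [C(18,8)·0.82^8·0.18^10 = 43758·0.204414·3.57047e-08 = 0.000319369] × [0.111015] = 3.54547e-05
  p_III = [C(18,8)·0.89^8·0.11^10 = 43758·0.393659·2.59374e-10 = 4.46791e-06] × [0.273083] = 1.22011e-06
Prior × likelihood for each component:
  π_I·p_I = 0.05 × 6.35913e-06 = 3.17956e-07
  π_II·p_II = 0.49 × 3.54547e-05 = 1.73728e-05
  π_III·p_III = 0.46 × 1.22011e-06 = 5.61251e-07
Normaliser: 3.17956e-07 + 1.73728e-05 + 5.61251e-07 = 1.8252e-05
P(Process II | x) = 1.73728e-05 / 1.8252e-05 ≈ 0.9518

0.9518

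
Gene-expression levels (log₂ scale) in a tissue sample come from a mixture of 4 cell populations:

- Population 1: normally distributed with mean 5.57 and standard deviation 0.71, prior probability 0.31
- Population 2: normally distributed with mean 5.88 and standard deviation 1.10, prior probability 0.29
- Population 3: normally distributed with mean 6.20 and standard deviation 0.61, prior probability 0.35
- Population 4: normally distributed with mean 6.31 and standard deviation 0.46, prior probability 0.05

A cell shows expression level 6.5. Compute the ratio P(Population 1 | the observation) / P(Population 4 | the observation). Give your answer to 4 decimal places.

1.8551

Posterior odds = (w_i f_i(x)) / (w_j f_j(x)); the normalising sum cancels.
Normal densities:
  p_1 = (1/(0.71·√(2π)))·exp(−(6.5−5.57)²/(2·0.71²)) = 0.561891·exp(-0.85787) = 0.238279
  p_2 = (1/(1.10·√(2π)))·exp(−(6.5−5.88)²/(2·1.10²)) = 0.362675·exp(-0.15884) = 0.309409
  p_3 = (1/(0.61·√(2π)))·exp(−(6.5−6.20)²/(2·0.61²)) = 0.654004·exp(-0.12094) = 0.579507
  p_4 = (1/(0.46·√(2π)))·exp(−(6.5−6.31)²/(2·0.46²)) = 0.867266·exp(-0.08530) = 0.796353
Odds = (0.31/0.05) × (0.238279/0.796353) = 6.2 × 0.299212 ≈ 1.8551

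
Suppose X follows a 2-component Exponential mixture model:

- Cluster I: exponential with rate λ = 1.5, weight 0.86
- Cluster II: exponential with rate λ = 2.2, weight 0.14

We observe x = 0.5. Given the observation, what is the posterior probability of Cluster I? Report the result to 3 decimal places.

P(component k | x) = π_k·f_k(x) / marginal(x), where marginal(x) = Σ_j π_j·f_j(x).
Evaluate each component's likelihood at the observed value:
  f_I = 1.5·e^(−1.5·0.5) = 1.5·e^(−0.7500) = 0.70855
  f_II = 2.2·e^(−2.2·0.5) = 2.2·e^(−1.1000) = 0.732316
Weight by the priors:
  π_I·f_I = 0.86 × 0.70855 = 0.609353
  π_II·f_II = 0.14 × 0.732316 = 0.102524
Marginal: 0.609353 + 0.102524 = 0.711877
P(Cluster I | 0.5) = 0.609353 / 0.711877 ≈ 0.856

0.856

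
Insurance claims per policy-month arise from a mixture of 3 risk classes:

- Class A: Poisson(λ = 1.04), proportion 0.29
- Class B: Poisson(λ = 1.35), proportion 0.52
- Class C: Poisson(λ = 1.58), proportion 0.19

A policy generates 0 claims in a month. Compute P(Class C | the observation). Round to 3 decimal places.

0.142

Posterior ∝ prior × likelihood, so P(k | x) ∝ w_k f_k(x); normalise over all components.
Evaluate each component's likelihood at the observed value:
  p_A = e^(−1.04)·1.04^0/0! = 0.353455
  p_B = e^(−1.35)·1.35^0/0! = 0.25924
  p_C = e^(−1.58)·1.58^0/0! = 0.205975
Prior × likelihood for each component:
  w_A·p_A = 0.29 × 0.353455 = 0.102502
  w_B·p_B = 0.52 × 0.25924 = 0.134805
  w_C·p_C = 0.19 × 0.205975 = 0.0391353
Normaliser: 0.102502 + 0.134805 + 0.0391353 = 0.276442
So the posterior for Class C is 0.0391353 / 0.276442 ≈ 0.142.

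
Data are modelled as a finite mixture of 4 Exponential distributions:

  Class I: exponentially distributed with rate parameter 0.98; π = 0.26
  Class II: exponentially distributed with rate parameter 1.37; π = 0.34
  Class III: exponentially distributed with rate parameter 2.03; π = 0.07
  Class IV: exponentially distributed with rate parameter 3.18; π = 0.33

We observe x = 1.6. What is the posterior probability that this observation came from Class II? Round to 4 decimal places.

Apply Bayes' rule: the posterior for each component is proportional to its prior times its likelihood at x.
Exponential densities:
  p_I = 0.204292
  p_II = 0.15302
  p_III = 0.0788692
  p_IV = 0.0196217
Unnormalised posteriors:
  P(Z=I)·p_I = 0.26 × 0.204292 = 0.053116
  P(Z=II)·p_II = 0.34 × 0.15302 = 0.0520267
  P(Z=III)·p_III = 0.07 × 0.0788692 = 0.00552085
  P(Z=IV)·p_IV = 0.33 × 0.0196217 = 0.00647516
Denominator: 0.053116 + 0.0520267 + 0.00552085 + 0.00647516 = 0.117139
P(Class II | 1.6) = 0.0520267 / 0.117139 ≈ 0.4441

0.4441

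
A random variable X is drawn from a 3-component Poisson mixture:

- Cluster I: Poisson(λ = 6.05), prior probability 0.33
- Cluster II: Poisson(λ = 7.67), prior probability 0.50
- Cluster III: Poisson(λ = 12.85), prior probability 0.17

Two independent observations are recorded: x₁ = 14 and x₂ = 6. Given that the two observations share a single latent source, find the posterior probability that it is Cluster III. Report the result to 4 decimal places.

0.2218

The responsibility of component k is π_k f_k(x) divided by Σ_j π_j f_j(x).
Since both observations come from the same component, the likelihood for component k is f_k(x₁)·f_k(x₂).
  L_I = [0.00238059] × [0.16059] = 0.000382299
  L_II = [0.0130523] × [0.131947] = 0.00172222
  L_III = [0.100821] × [0.0164211] = 0.00165559
Weight by the priors:
  π_I·L_I = 0.33 × 0.000382299 = 0.000126159
  π_II·L_II = 0.50 × 0.00172222 = 0.000861111
  π_III·L_III = 0.17 × 0.00165559 = 0.000281451
Evidence: 0.000126159 + 0.000861111 + 0.000281451 = 0.00126872
Responsibility of Cluster III: 0.000281451 / 0.00126872 ≈ 0.2218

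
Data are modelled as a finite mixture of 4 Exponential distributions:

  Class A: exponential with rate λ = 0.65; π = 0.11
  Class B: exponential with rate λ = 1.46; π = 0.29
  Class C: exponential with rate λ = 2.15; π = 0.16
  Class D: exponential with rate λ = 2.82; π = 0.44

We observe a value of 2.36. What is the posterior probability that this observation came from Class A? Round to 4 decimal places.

Apply Bayes' rule: the posterior for each component is proportional to its prior times its likelihood at x.
Evaluate each component's likelihood at the observed value:
  p_A = 0.140186
  p_B = 0.046553
  p_C = 0.0134533
  p_D = 0.00363022
Unnormalised posteriors:
  π_A·p_A = 0.11 × 0.140186 = 0.0154205
  π_B·p_B = 0.29 × 0.046553 = 0.0135004
  π_C·p_C = 0.16 × 0.0134533 = 0.00215253
  π_D·p_D = 0.44 × 0.00363022 = 0.0015973
Evidence: 0.0154205 + 0.0135004 + 0.00215253 + 0.0015973 = 0.0326707
P(Class A | the observation) = 0.0154205 / 0.0326707 ≈ 0.4720

0.4720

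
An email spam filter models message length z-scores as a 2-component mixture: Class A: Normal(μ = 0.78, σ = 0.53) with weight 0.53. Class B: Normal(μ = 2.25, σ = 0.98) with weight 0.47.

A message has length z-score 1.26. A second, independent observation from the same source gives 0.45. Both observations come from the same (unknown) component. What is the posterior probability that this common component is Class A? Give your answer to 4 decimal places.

P(component k | x) = π_k·f_k(x) / marginal(x), where marginal(x) = Σ_j π_j·f_j(x).
Since both observations come from the same component, the likelihood for component k is f_k(x₁)·f_k(x₂).
  p_A = [0.499489] × [0.620083] = 0.309724
  p_B = [0.24439] × [0.0753559] = 0.0184162
Unnormalised posteriors:
  π_A·p_A = 0.53 × 0.309724 = 0.164154
  π_B·p_B = 0.47 × 0.0184162 = 0.00865561
Normaliser: 0.164154 + 0.00865561 = 0.17281
So the posterior for Class A is 0.164154 / 0.17281 ≈ 0.9499.

0.9499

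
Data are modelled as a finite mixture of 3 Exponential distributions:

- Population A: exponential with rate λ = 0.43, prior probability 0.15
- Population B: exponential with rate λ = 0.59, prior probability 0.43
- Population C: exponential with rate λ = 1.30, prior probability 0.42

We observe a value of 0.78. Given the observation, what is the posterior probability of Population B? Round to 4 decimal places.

0.3960

Posterior ∝ prior × likelihood, so P(k | x) ∝ π_k f_k(x); normalise over all components.
Component likelihoods at x = 0.78:
  p_A = 0.307472
  p_B = 0.372383
  p_C = 0.471595
Prior × likelihood for each component:
  π_A·p_A = 0.15 × 0.307472 = 0.0461209
  π_B·p_B = 0.43 × 0.372383 = 0.160125
  π_C·p_C = 0.42 × 0.471595 = 0.19807
Evidence: 0.0461209 + 0.160125 + 0.19807 = 0.404315
So the posterior for Population B is 0.160125 / 0.404315 ≈ 0.3960.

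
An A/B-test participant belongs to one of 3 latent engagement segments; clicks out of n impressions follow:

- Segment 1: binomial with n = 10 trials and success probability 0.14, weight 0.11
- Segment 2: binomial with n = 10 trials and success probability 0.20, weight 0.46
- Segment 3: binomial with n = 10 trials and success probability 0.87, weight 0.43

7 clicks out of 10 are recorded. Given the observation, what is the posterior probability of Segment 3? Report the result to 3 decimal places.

The responsibility of component k is π_k f_k(x) divided by Σ_j π_j f_j(x).
Component likelihoods at x = 7 clicks out of 10:
  p_1 = 8.04587e-05
  p_2 = 0.000786432
  p_3 = 0.0994595
Prior × likelihood for each component:
  π_1·p_1 = 0.11 × 8.04587e-05 = 8.85045e-06
  π_2·p_2 = 0.46 × 0.000786432 = 0.000361759
  π_3·p_3 = 0.43 × 0.0994595 = 0.0427676
Denominator: 8.85045e-06 + 0.000361759 + 0.0427676 = 0.0431382
P(Segment 3 | data) ≈ 0.991

0.991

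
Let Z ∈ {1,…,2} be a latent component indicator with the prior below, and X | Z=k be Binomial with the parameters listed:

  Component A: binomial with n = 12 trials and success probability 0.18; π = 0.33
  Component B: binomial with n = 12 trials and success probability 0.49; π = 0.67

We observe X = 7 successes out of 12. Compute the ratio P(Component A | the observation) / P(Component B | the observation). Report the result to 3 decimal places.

Only the two components matter; the odds are (w_i f_i(x)) / (w_j f_j(x)).
Evaluate each component's likelihood at the observed value:
  L_A = 0.00179764
  L_B = 0.185331
0.00059322 / 0.124172 ≈ 0.005

0.005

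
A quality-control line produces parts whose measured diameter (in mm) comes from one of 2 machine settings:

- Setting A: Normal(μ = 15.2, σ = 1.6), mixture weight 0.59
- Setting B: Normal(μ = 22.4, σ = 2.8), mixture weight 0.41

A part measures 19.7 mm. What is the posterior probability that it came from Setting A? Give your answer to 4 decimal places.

By Bayes' theorem, P(k | x) = P(Z=k) f_k(x) / Σ_j P(Z=j) f_j(x).
Evaluate each component's likelihood at the observed value:
  f_A = (1/(1.6·√(2π)))·exp(−(19.7−15.2)²/(2·1.6²)) = 0.249339·exp(-3.95508) = 0.00477663
  f_B = (1/(2.8·√(2π)))·exp(−(19.7−22.4)²/(2·2.8²)) = 0.142479·exp(-0.46492) = 0.0895032
Unnormalised posteriors:
  P(Z=A)·f_A = 0.59 × 0.00477663 = 0.00281821
  P(Z=B)·f_B = 0.41 × 0.0895032 = 0.0366963
Sum: 0.00281821 + 0.0366963 = 0.0395145
So the posterior for Setting A is 0.00281821 / 0.0395145 ≈ 0.0713.

0.0713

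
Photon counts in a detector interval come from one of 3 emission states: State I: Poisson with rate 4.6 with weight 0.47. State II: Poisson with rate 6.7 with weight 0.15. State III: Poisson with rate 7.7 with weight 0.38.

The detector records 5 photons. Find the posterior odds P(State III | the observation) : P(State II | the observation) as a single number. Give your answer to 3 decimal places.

1.868

Only the two components matter; the odds are (π_i f_i(x)) / (π_j f_j(x)).
Component likelihoods at x = 5 photons:
  p_I = 0.172526
  p_II = 0.13849
  p_III = 0.102142
Odds = (0.38/0.15) × (0.102142/0.13849) = 2.53333 × 0.737539 ≈ 1.868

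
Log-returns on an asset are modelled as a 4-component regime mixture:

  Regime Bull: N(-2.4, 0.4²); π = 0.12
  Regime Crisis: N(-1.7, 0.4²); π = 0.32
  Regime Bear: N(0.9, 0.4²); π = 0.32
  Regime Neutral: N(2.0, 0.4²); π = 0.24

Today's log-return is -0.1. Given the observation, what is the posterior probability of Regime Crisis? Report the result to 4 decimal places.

By Bayes' theorem, P(k | x) = π_k f_k(x) / Σ_j π_j f_j(x).
Component likelihoods at x = -0.1:
  f_Bull = (1/(0.4·√(2π)))·exp(−(-0.1−-2.4)²/(2·0.4²)) = 0.997356·exp(-16.53125) = 6.59811e-08
  f_Crisis = (1/(0.4·√(2π)))·exp(−(-0.1−-1.7)²/(2·0.4²)) = 0.997356·exp(-8.00000) = 0.000334576
  f_Bear = (1/(0.4·√(2π)))·exp(−(-0.1−0.9)²/(2·0.4²)) = 0.997356·exp(-3.12500) = 0.0438208
  f_Neutral = (1/(0.4·√(2π)))·exp(−(-0.1−2.0)²/(2·0.4²)) = 0.997356·exp(-13.78125) = 1.03212e-06
Unnormalised posteriors:
  π_Bull·f_Bull = 0.12 × 6.59811e-08 = 7.91773e-09
  π_Crisis·f_Crisis = 0.32 × 0.000334576 = 0.000107064
  π_Bear·f_Bear = 0.32 × 0.0438208 = 0.0140226
  π_Neutral·f_Neutral = 0.24 × 1.03212e-06 = 2.47708e-07
Evidence: 7.91773e-09 + 0.000107064 + 0.0140226 + 2.47708e-07 = 0.01413
Responsibility of Regime Crisis: 0.000107064 / 0.01413 ≈ 0.0076

0.0076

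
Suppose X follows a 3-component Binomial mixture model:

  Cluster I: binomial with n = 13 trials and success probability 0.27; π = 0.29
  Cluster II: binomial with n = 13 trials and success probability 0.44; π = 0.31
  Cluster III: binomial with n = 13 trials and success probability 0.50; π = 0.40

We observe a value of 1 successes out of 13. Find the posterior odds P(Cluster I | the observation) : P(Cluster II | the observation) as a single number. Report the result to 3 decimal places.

13.822

Since P(k|x) ∝ P(Z=k) f_k(x), the posterior odds are P(Z=i) f_i(x) / (P(Z=j) f_j(x)).
Binomial probabilities:
  f_I = C(13,1)·0.27^1·0.73^12 = 13·0.27·0.022902 = 0.0803862
  f_II = C(13,1)·0.44^1·0.56^12 = 13·0.44·0.000951166 = 0.00544067
  f_III = C(13,1)·0.50^1·0.50^12 = 13·0.5·0.000244141 = 0.00158691
0.023312 / 0.00168661 ≈ 13.822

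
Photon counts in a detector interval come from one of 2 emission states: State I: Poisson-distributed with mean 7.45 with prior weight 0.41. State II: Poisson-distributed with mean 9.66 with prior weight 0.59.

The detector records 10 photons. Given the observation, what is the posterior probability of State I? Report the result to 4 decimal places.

The responsibility of component k is π_k f_k(x) divided by Σ_j π_j f_j(x).
Evaluate each component's likelihood at the observed value:
  L_I = 0.0843929
  L_II = 0.124372
Unnormalised posteriors:
  π_I·L_I = 0.41 × 0.0843929 = 0.0346011
  π_II·L_II = 0.59 × 0.124372 = 0.0733796
Evidence: 0.0346011 + 0.0733796 = 0.107981
So the posterior for State I is 0.0346011 / 0.107981 ≈ 0.3204.

0.3204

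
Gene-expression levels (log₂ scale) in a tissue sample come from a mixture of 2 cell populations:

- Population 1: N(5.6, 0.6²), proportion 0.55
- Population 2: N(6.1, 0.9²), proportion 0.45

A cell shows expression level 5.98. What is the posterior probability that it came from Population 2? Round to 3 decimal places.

P(component k | x) = π_k·f_k(x) / marginal(x), where marginal(x) = Σ_j π_j·f_j(x).
Evaluate each component's likelihood at the observed value:
  L_1 = (1/(0.6·√(2π)))·exp(−(5.98−5.6)²/(2·0.6²)) = 0.664904·exp(-0.20056) = 0.544075
  L_2 = (1/(0.9·√(2π)))·exp(−(5.98−6.1)²/(2·0.9²)) = 0.443269·exp(-0.00889) = 0.439346
Unnormalised posteriors:
  π_1·L_1 = 0.55 × 0.544075 = 0.299241
  π_2·L_2 = 0.45 × 0.439346 = 0.197706
Normaliser: 0.299241 + 0.197706 = 0.496947
P(Population 2 | x) = 0.197706 / 0.496947 ≈ 0.398

0.398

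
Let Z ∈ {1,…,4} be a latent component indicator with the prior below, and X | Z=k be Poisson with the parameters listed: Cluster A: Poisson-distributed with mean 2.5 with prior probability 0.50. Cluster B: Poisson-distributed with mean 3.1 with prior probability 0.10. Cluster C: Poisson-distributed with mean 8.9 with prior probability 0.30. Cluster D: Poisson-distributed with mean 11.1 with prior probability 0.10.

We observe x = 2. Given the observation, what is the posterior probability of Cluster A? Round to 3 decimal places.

Apply Bayes' rule: the posterior for each component is proportional to its prior times its likelihood at x.
Poisson probabilities:
  p_A = 0.256516
  p_B = 0.216461
  p_C = 0.00540168
  p_D = 0.000930995
Prior × likelihood for each component:
  w_A·p_A = 0.50 × 0.256516 = 0.128258
  w_B·p_B = 0.10 × 0.216461 = 0.0216461
  w_C·p_C = 0.30 × 0.00540168 = 0.00162051
  w_D·p_D = 0.10 × 0.000930995 = 9.30995e-05
Evidence: 0.128258 + 0.0216461 + 0.00162051 + 9.30995e-05 = 0.151618
So the posterior for Cluster A is 0.128258 / 0.151618 ≈ 0.846.

0.846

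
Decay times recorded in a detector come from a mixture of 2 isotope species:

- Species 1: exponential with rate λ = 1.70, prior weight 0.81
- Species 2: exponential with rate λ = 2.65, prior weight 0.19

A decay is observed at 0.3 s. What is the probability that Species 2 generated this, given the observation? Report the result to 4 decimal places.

By Bayes' theorem, P(k | x) = π_k f_k(x) / Σ_j π_j f_j(x).
Exponential densities:
  p_1 = 1.70·e^(−1.70·0.3) = 1.70·e^(−0.5100) = 1.02084
  p_2 = 2.65·e^(−2.65·0.3) = 2.65·e^(−0.7950) = 1.19669
Weight by the priors:
  π_1·p_1 = 0.81 × 1.02084 = 0.826882
  π_2·p_2 = 0.19 × 1.19669 = 0.227371
Normaliser: 0.826882 + 0.227371 = 1.05425
P(Species 2 | the observation) ≈ 0.2157

0.2157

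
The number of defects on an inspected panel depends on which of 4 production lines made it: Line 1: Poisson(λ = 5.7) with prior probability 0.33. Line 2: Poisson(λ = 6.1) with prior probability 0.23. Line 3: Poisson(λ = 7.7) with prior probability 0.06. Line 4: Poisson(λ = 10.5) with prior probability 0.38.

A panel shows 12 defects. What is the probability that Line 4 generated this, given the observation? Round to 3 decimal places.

0.830

The responsibility of component k is π_k f_k(x) divided by Σ_j π_j f_j(x).
Poisson probabilities:
  L_1 = 0.00821642
  L_2 = 0.0124287
  L_3 = 0.0410662
  L_4 = 0.103239
Multiply by the mixture weights:
  π_1·L_1 = 0.33 × 0.00821642 = 0.00271142
  π_2·L_2 = 0.23 × 0.0124287 = 0.00285859
  π_3·L_3 = 0.06 × 0.0410662 = 0.00246397
  π_4·L_4 = 0.38 × 0.103239 = 0.0392307
Marginal: 0.00271142 + 0.00285859 + 0.00246397 + 0.0392307 = 0.0472647
Responsibility of Line 4: 0.0392307 / 0.0472647 ≈ 0.830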